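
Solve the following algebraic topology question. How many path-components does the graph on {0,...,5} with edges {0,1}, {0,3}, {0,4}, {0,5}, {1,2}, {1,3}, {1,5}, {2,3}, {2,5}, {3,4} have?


Run DFS/union-find over 6 vertices.
V = 6, E = 10.
Number of components = 1

1


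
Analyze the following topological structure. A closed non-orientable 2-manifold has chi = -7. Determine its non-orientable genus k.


chi = 2 - k for closed non-orientable surfaces with k crosscaps.
-7 = 2 - k
k = 2 - (-7) = 9

9


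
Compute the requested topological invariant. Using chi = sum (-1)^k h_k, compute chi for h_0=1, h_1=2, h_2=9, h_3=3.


Handles of index k contribute (-1)^k to chi (same as CW cells).
chi = (1) + (-2) + (9) + (-3) = 5

5


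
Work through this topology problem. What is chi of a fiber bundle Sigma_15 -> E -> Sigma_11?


For a fiber bundle F -> E -> B (with CW structure): chi(E) = chi(B) * chi(F).
chi(Sigma_11) = -20, chi(Sigma_15) = -28.
chi(E) = (-20) * (-28) = 560

560


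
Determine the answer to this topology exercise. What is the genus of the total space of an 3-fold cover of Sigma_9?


For an n-sheeted cover: chi(E) = n * chi(B).
chi(Sigma_9) = 2 - 2*9 = -16.
chi(E) = 3 * (-16) = -48.
genus(E) = (2 - chi(E))/2 = (2 - (-48))/2 = 50/2 = 25

25


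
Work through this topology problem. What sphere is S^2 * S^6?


Join of spheres: S^m * S^n = S^{m+n+1}.
dim = 2 + 6 + 1 = 9

9


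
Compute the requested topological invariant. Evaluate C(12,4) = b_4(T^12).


By the Kunneth formula, b_k(T^n) = C(n,k).
b_4(T^12) = C(12,4).
C(12,4) = 12!/(4!*8!) = 495

495


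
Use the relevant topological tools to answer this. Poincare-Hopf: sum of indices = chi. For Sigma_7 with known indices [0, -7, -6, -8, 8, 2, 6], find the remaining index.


Poincare-Hopf: sum of indices = chi(M).
chi(Sigma_7) = 2 - 2*7 = -12.
Sum of known indices = -5.
x = chi - (sum known) = -12 - (-5) = -7

-7


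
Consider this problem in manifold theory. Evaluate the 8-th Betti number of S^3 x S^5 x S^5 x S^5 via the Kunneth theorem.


Each S^d has Poincare polynomial 1 + t^d.
The product S^3 x S^5 x S^5 x S^5 has Poincare polynomial prod(1+t^d_i).
Expanding: b_0=1, b_3=1, b_5=3, b_8=3, b_10=3, b_13=3, b_15=1, b_18=1.
b_8 = 3

3


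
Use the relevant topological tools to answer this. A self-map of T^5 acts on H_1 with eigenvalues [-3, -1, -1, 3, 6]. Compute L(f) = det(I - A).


For a torus self-map: L(f) = det(I - A) where A acts on H_1.
L(f) = (1--3) * (1--1) * (1--1) * (1-3) * (1-6) = 4 * 2 * 2 * -2 * -5 = 160

160


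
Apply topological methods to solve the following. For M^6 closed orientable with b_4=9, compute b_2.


Poincare duality for closed orientable n-manifolds: b_k = b_{n-k}.
Here n = 6, so b_2 = b_4 = 9

9


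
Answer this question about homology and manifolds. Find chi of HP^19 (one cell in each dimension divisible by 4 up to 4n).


HP^19 has one cell in each dimension 0, 4, ..., 4*19 (19+1 cells, all even-dim).
chi = 19 + 1 = 20

20


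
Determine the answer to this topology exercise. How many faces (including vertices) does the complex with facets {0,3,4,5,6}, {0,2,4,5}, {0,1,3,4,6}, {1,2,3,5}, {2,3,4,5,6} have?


Each maximal simplex on m vertices has 2^m - 1 nonempty faces.
Take the union (dedupe shared faces).
Total distinct faces = 73

73


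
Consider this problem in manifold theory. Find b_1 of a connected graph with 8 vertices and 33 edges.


For a connected graph: rank(pi_1) = b_1 = E - V + 1 = 1 - chi.
chi = V - E = 8 - 33 = -25.
rank = 1 - (-25) = 33 - 8 + 1 = 26

26


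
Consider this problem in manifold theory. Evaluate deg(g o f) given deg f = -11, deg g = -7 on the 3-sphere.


Degree is multiplicative under composition: deg(g o f) = deg(g) * deg(f).
= -7 * -11 = 77

77


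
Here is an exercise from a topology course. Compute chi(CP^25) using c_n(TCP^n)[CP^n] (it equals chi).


For any closed oriented manifold, <e(TM),[M]> = chi(M).
chi(CP^25) = 25+1 = 26

26


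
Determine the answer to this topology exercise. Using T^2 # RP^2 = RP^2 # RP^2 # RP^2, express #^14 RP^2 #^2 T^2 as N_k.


Since a >= 1, the sum is non-orientable; each T^2 can be replaced by RP^2 # RP^2 (since T^2#RP^2 = 3RP^2).
Total crosscaps k = 14 + 2*2 = 18.
Check via chi: chi = 14*1 + 2*0 - (14+2-1)*2 = -16 = 2 - k = -16. Consistent.

18


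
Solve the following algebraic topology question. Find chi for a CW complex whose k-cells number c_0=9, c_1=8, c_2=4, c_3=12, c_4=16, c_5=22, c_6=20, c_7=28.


chi = sum_k (-1)^k c_k.
= (-1)^0*9 + (-1)^1*8 + (-1)^2*4 + (-1)^3*12 + (-1)^4*16 + (-1)^5*22 + (-1)^6*20 + (-1)^7*28
= (9) + (-8) + (4) + (-12) + (16) + (-22) + (20) + (-28)
= -21

-21


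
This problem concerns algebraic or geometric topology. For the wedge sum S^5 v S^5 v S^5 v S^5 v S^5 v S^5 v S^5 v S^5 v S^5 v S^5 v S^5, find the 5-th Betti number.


For a wedge of spheres, H_k (k>0) is free on one generator per sphere of dimension k.
Spheres of dimension 5: count = 11.
b_5 = 11

11


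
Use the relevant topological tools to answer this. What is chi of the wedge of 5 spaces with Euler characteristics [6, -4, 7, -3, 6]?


chi(A v B) = chi(A) + chi(B) - 1 (one point identified).
For 5 spaces: chi = (sum chi_i) - (5 - 1).
sum = 12; chi = 12 - 4 = 8

8


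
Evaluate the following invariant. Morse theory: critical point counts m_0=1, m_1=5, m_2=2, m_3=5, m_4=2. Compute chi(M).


Morse theory: chi(M) = sum_k (-1)^k m_k where m_k = #(index-k critical points).
= (1) + (-5) + (2) + (-5) + (2) = -5

-5


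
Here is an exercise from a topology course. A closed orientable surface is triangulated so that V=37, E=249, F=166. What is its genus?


chi = V - E + F = 37 - 249 + 166 = -46
For orientable closed surface: chi = 2 - 2g, so g = (2 - chi)/2.
g = (2 - (-46)) / 2 = 48 / 2 = 24

24


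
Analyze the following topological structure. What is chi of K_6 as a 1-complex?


K_6: V = 6, E = C(6,2) = 15.
chi = V - E = 6 - 15 = -9

-9


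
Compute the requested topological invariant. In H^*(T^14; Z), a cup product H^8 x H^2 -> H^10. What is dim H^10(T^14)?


Cup product: H^p x H^q -> H^{p+q}; here p+q = 8+2 = 10.
rank H^k(T^n) = C(n,k).
C(14,10) = 1001

1001


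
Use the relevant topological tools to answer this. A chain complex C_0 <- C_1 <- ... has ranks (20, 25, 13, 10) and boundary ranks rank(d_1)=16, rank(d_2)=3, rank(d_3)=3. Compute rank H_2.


rank H_k = rank(ker d_k) - rank(im d_{k+1}).
rank(ker d_2) = rank(C_2) - rank(d_2) = 13 - 3 = 10.
rank(im d_{2+1}) = 3.
rank H_2 = 10 - 3 = 7

7


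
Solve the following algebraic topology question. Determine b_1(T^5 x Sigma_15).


pi_1(A x B) = pi_1(A) x pi_1(B); rank of abelianization = b_1.
b_1(T^5) = 5, b_1(Sigma_15) = 2*15 = 30.
b_1(product) = 5 + 30 = 35

35


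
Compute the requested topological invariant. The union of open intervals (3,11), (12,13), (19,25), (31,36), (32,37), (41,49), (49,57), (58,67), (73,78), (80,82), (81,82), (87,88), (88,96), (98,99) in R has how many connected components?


Sort and merge overlapping open intervals.
Merged: (3,11), (12,13), (19,25), (31,37), (41,49), (49,57), (58,67), (73,78), (80,82), (87,88), (88,96), (98,99).
Number of components = 12

12


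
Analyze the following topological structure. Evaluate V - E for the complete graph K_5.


K_5: V = 5, E = C(5,2) = 10.
chi = V - E = 5 - 10 = -5

-5


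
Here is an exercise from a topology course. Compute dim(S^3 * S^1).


Join of spheres: S^m * S^n = S^{m+n+1}.
dim = 3 + 1 + 1 = 5

5


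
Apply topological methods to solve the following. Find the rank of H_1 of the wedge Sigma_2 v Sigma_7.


For a wedge: H_1(A v B) = H_1(A) + H_1(B).
b_1(Sigma_2) = 4, b_1(Sigma_7) = 14.
b_1 = 4 + 14 = 18

18


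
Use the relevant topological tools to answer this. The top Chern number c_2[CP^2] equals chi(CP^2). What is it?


For any closed oriented manifold, <e(TM),[M]> = chi(M).
chi(CP^2) = 2+1 = 3

3


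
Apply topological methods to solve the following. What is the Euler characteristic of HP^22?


HP^22 has one cell in each dimension 0, 4, ..., 4*22 (22+1 cells, all even-dim).
chi = 22 + 1 = 23

23


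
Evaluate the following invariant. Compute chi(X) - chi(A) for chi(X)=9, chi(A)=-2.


Relative Euler characteristic: chi(X, A) = chi(X) - chi(A).
= 9 - (-2) = 11

11


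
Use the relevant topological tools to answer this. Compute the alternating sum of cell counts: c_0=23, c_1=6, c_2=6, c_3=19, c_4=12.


chi = sum_k (-1)^k c_k.
= (-1)^0*23 + (-1)^1*6 + (-1)^2*6 + (-1)^3*19 + (-1)^4*12
= (23) + (-6) + (6) + (-19) + (12)
= 16

16


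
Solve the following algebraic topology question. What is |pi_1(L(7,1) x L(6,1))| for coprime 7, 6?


pi_1(X x Y) = pi_1(X) x pi_1(Y).
pi_1(L(7,1)) = Z/7, pi_1(L(6,1)) = Z/6.
|Z/7 x Z/6| = 7 * 6 = 42

42


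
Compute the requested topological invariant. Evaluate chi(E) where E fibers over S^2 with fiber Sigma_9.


chi(S^2) = 2 (n even), chi(Sigma_9) = 2 - 2*9 = -16.
chi(E) = 2 * (-16) = -32

-32


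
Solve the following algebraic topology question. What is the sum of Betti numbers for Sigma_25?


For Sigma_25: b_0 = 1, b_1 = 2g = 50, b_2 = 1.
Total = 1 + 50 + 1 = 52

52


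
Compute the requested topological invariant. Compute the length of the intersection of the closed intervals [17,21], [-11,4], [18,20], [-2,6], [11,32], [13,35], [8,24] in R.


Intersection = [max(a_i), min(b_i)] = [18, 4].
Since 18 > 4, the intersection is empty.
Length = 0

0


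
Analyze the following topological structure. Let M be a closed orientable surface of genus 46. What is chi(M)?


For a closed orientable surface of genus g: chi = 2 - 2g.
Here g = 46.
chi = 2 - 2*46 = 2 - 92 = -90

-90


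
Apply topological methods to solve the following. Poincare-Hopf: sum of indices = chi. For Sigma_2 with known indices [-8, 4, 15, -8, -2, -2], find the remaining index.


Poincare-Hopf: sum of indices = chi(M).
chi(Sigma_2) = 2 - 2*2 = -2.
Sum of known indices = -1.
x = chi - (sum known) = -2 - (-1) = -1

-1


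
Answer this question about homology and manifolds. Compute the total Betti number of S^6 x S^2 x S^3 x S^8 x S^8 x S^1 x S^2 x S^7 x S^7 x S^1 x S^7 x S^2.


Total Betti number is multiplicative under products.
Each S^d (d>=1) has total Betti number 2.
There are 12 sphere factors.
Total = 2^12 = 4096

4096


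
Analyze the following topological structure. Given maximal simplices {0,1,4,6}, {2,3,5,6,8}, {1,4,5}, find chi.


Enumerate all faces; f-vector: f_0=8, f_1=18, f_2=15, f_3=6, f_4=1.
chi = sum (-1)^k f_k = 0

0


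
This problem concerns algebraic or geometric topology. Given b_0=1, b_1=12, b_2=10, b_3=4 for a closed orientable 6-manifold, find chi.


By Poincare duality b_k = b_{6-k}, so full Betti numbers: b_0=1, b_1=12, b_2=10, b_3=4, b_4=10, b_5=12, b_6=1.
chi = sum (-1)^k b_k = -6

-6


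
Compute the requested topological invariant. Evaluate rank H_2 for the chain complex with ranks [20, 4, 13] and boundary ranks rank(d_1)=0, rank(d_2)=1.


rank H_k = rank(ker d_k) - rank(im d_{k+1}).
rank(ker d_2) = rank(C_2) - rank(d_2) = 13 - 1 = 12.
rank(im d_{2+1}) = 0.
rank H_2 = 12 - 0 = 12

12


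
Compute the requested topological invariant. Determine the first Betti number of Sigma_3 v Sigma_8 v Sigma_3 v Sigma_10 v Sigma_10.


For a wedge X v Y: reduced H_k(X v Y) = H_k(X) + H_k(Y).
Each Sigma_g contributes b_1 = 2g.
b_1 = 6 + 16 + 6 + 20 + 20 = 68

68


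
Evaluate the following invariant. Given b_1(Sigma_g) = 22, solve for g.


For a closed orientable surface: b_1 = 2g.
22 = 2g
g = 22 / 2 = 11

11


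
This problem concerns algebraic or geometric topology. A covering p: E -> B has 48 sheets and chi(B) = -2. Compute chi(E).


For a finite covering: chi(E) = (number of sheets) * chi(B).
chi(E) = 48 * (-2) = -96

-96


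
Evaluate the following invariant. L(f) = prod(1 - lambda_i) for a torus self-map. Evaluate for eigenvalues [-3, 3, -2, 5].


For a torus self-map: L(f) = det(I - A) where A acts on H_1.
L(f) = (1--3) * (1-3) * (1--2) * (1-5) = 4 * -2 * 3 * -4 = 96

96


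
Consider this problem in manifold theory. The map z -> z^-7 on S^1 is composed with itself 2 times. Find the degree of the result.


deg(f) = -7. Degree is multiplicative: deg(f^2) = (deg f)^2.
deg(f^2) = (-7)^2 = 49

49


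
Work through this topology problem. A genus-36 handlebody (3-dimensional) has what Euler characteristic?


A genus-g handlebody deformation retracts to a wedge of g circles.
chi(vee_g S^1) = 1 - g.
chi(H_36) = 1 - 36 = -35

-35


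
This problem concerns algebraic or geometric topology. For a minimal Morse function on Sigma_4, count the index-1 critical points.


A perfect Morse function has m_k = b_k.
For Sigma_4: b_0=1, b_1=2g=8, b_2=1.
Saddles m_1 = 2g = 8

8


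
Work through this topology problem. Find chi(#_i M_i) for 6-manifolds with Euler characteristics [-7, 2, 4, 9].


For n-manifolds: chi(A#B) = chi(A) + chi(B) - chi(S^6).
chi(S^6) = 1 + (-1)^6 = 2.
chi(#) = (sum chi_i) - (4-1)*chi(S^6) = 8 - 3*2 = 2

2


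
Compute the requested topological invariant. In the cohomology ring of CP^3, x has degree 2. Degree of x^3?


|x| = 2 in H^*(CP^n).
|x^3| = 3 * |x| = 3 * 2 = 6

6


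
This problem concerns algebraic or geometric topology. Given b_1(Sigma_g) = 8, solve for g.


For a closed orientable surface: b_1 = 2g.
8 = 2g
g = 8 / 2 = 4

4


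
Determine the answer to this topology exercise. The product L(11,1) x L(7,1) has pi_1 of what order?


pi_1(X x Y) = pi_1(X) x pi_1(Y).
pi_1(L(11,1)) = Z/11, pi_1(L(7,1)) = Z/7.
|Z/11 x Z/7| = 11 * 7 = 77

77


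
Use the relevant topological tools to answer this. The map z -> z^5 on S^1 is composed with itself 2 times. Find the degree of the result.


deg(f) = 5. Degree is multiplicative: deg(f^2) = (deg f)^2.
deg(f^2) = (5)^2 = 25

25


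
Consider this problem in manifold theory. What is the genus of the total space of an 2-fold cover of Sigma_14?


For an n-sheeted cover: chi(E) = n * chi(B).
chi(Sigma_14) = 2 - 2*14 = -26.
chi(E) = 2 * (-26) = -52.
genus(E) = (2 - chi(E))/2 = (2 - (-52))/2 = 54/2 = 27

27


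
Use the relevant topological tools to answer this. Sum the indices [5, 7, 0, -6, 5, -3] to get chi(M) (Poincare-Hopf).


Poincare-Hopf: chi(M) = sum of indices of zeros.
chi = (5) + (7) + (0) + (-6) + (5) + (-3) = 8

8


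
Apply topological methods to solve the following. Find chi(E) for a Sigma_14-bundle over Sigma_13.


For a fiber bundle F -> E -> B (with CW structure): chi(E) = chi(B) * chi(F).
chi(Sigma_13) = -24, chi(Sigma_14) = -26.
chi(E) = (-24) * (-26) = 624

624


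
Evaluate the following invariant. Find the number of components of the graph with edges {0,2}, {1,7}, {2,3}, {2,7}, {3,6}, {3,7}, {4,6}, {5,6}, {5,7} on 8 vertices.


Run DFS/union-find over 8 vertices.
V = 8, E = 9.
Number of components = 1

1


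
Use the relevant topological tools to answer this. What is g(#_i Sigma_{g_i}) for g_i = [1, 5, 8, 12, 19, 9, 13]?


Genus is additive under connected sum of orientable surfaces.
g = 1 + 5 + 8 + 12 + 19 + 9 + 13 = 67

67


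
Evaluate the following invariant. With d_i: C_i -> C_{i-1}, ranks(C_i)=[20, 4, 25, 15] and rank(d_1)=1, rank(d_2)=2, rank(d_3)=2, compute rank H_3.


rank H_k = rank(ker d_k) - rank(im d_{k+1}).
rank(ker d_3) = rank(C_3) - rank(d_3) = 15 - 2 = 13.
rank(im d_{3+1}) = 0.
rank H_3 = 13 - 0 = 13

13


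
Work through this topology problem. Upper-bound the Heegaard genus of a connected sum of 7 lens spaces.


Heegaard genus satisfies g(A#B) <= g(A) + g(B).
Each lens space has g = 1.
Upper bound: 7 * 1 = 7

7


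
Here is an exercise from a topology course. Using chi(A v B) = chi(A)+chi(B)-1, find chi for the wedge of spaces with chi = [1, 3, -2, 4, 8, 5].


chi(A v B) = chi(A) + chi(B) - 1 (one point identified).
For 6 spaces: chi = (sum chi_i) - (6 - 1).
sum = 19; chi = 19 - 5 = 14

14


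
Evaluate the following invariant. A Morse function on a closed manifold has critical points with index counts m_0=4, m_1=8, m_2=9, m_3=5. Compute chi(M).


Morse theory: chi(M) = sum_k (-1)^k m_k where m_k = #(index-k critical points).
= (4) + (-8) + (9) + (-5) = 0

0


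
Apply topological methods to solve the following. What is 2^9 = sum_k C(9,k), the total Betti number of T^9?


b_k(T^9) = C(9,k), so the sum over k is sum_k C(9,k) = 2^9.
Total = 2^9 = 512

512


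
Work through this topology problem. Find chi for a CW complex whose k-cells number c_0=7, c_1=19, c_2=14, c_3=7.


chi = sum_k (-1)^k c_k.
= (-1)^0*7 + (-1)^1*19 + (-1)^2*14 + (-1)^3*7
= (7) + (-19) + (14) + (-7)
= -5

-5


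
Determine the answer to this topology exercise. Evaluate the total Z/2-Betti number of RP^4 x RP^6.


dim H^*(RP^n; Z/2) = n+1 (one Z/2 in each degree 0..n).
Total Betti number is multiplicative.
Total = (4+1) * (6+1) = 5 * 7 = 35

35


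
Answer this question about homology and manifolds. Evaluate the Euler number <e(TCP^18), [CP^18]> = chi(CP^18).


For any closed oriented manifold, <e(TM),[M]> = chi(M).
chi(CP^18) = 18+1 = 19

19


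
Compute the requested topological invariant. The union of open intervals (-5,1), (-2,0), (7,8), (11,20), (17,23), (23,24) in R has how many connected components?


Sort and merge overlapping open intervals.
Merged: (-5,1), (7,8), (11,23), (23,24).
Number of components = 4

4


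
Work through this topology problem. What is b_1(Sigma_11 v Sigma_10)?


For a wedge: H_1(A v B) = H_1(A) + H_1(B).
b_1(Sigma_11) = 22, b_1(Sigma_10) = 20.
b_1 = 22 + 20 = 42

42


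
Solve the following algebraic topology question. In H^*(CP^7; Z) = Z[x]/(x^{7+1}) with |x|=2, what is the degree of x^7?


|x| = 2 in H^*(CP^n).
|x^7| = 7 * |x| = 7 * 2 = 14

14


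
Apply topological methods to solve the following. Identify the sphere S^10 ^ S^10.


S^m ^ S^n = S^{m+n}.
k = 10 + 10 = 20

20


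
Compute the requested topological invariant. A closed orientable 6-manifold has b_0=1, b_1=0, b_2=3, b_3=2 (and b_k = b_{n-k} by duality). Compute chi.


By Poincare duality b_k = b_{6-k}, so full Betti numbers: b_0=1, b_1=0, b_2=3, b_3=2, b_4=3, b_5=0, b_6=1.
chi = sum (-1)^k b_k = 6

6


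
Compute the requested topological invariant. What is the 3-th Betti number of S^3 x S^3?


Each S^d has Poincare polynomial 1 + t^d.
The product S^3 x S^3 has Poincare polynomial prod(1+t^d_i).
Expanding: b_0=1, b_3=2, b_6=1.
b_3 = 2

2


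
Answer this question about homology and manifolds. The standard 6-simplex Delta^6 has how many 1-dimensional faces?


Delta^6 has 6+1 vertices. A 1-face is a choice of 1+1 vertices.
f_1 = C(6+1, 1+1) = C(7,2) = 21

21


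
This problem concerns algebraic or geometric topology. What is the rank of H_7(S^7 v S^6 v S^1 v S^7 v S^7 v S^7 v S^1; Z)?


For a wedge of spheres, H_k (k>0) is free on one generator per sphere of dimension k.
Spheres of dimension 7: count = 4.
b_7 = 4

4


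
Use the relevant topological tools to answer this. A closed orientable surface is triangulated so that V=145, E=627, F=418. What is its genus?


chi = V - E + F = 145 - 627 + 418 = -64
For orientable closed surface: chi = 2 - 2g, so g = (2 - chi)/2.
g = (2 - (-64)) / 2 = 66 / 2 = 33

33


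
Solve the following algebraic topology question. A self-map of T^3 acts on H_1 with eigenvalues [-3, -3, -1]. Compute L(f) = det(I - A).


For a torus self-map: L(f) = det(I - A) where A acts on H_1.
L(f) = (1--3) * (1--3) * (1--1) = 4 * 4 * 2 = 32

32


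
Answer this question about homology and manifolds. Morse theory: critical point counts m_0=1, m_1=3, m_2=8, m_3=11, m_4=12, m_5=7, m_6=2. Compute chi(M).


Morse theory: chi(M) = sum_k (-1)^k m_k where m_k = #(index-k critical points).
= (1) + (-3) + (8) + (-11) + (12) + (-7) + (2) = 2

2


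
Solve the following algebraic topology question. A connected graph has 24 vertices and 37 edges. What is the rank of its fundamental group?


For a connected graph: rank(pi_1) = b_1 = E - V + 1 = 1 - chi.
chi = V - E = 24 - 37 = -13.
rank = 1 - (-13) = 37 - 24 + 1 = 14

14


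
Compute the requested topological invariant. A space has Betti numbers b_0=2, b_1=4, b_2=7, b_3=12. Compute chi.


chi = sum_k (-1)^k b_k.
= (2) + (-4) + (7) + (-12)
= -7

-7


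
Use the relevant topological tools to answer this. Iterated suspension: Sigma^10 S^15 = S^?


Each suspension raises dimension by 1: Sigma S^n = S^{n+1}.
Sigma^10 S^15 = S^{15+10} = S^25

25


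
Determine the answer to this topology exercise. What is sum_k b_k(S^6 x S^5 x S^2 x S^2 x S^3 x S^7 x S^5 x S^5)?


Total Betti number is multiplicative under products.
Each S^d (d>=1) has total Betti number 2.
There are 8 sphere factors.
Total = 2^8 = 256

256


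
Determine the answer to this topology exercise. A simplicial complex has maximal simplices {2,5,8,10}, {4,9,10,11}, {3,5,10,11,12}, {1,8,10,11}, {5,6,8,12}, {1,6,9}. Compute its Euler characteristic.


Enumerate all faces; f-vector: f_0=11, f_1=31, f_2=27, f_3=9, f_4=1.
chi = sum (-1)^k f_k = -1

-1


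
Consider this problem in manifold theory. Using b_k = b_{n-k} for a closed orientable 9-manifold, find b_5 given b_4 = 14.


Poincare duality for closed orientable n-manifolds: b_k = b_{n-k}.
Here n = 9, so b_5 = b_4 = 14

14


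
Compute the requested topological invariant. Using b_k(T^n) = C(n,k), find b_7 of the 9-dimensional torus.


By the Kunneth formula, b_k(T^n) = C(n,k).
b_7(T^9) = C(9,7).
C(9,7) = 9!/(7!*2!) = 36

36


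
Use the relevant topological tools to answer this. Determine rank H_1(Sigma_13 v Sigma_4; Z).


For a wedge: H_1(A v B) = H_1(A) + H_1(B).
b_1(Sigma_13) = 26, b_1(Sigma_4) = 8.
b_1 = 26 + 8 = 34

34


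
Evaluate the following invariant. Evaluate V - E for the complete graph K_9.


K_9: V = 9, E = C(9,2) = 36.
chi = V - E = 9 - 36 = -27

-27


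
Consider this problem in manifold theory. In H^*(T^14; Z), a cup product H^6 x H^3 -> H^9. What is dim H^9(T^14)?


Cup product: H^p x H^q -> H^{p+q}; here p+q = 6+3 = 9.
rank H^k(T^n) = C(n,k).
C(14,9) = 2002

2002


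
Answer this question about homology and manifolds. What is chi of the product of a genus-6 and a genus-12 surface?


chi(Sigma_6) = 2 - 2*6 = -10
chi(Sigma_12) = 2 - 2*12 = -22
chi(product) = (-10) * (-22) = 220

220


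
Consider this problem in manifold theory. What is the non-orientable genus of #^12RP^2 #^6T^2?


Since a >= 1, the sum is non-orientable; each T^2 can be replaced by RP^2 # RP^2 (since T^2#RP^2 = 3RP^2).
Total crosscaps k = 12 + 2*6 = 24.
Check via chi: chi = 12*1 + 6*0 - (12+6-1)*2 = -22 = 2 - k = -22. Consistent.

24


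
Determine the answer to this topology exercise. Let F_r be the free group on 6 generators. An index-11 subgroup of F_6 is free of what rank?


Nielsen-Schreier: an index-n subgroup of F_r is free of rank 1 + n(r-1).
Equivalently: chi(cover) = n*chi(base); chi(vee_r S^1) = 1 - 6 = -5.
chi(E) = 11*(-5) = -55; rank = 1 - chi(E) = 1 - (-55) = 56.
rank = 1 + 11*(6-1) = 1 + 55 = 56

56


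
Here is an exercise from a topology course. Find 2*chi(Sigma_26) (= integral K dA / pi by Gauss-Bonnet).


Gauss-Bonnet: integral K dA = 2*pi*chi(M).
chi(Sigma_26) = 2 - 2*26 = -50.
(integral K dA)/pi = 2*chi = 2*(-50) = -100

-100


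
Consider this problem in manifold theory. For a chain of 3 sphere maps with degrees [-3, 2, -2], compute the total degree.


Degree is multiplicative: deg(composition) = product of degrees.
= (-3) * (2) * (-2) = 12

12


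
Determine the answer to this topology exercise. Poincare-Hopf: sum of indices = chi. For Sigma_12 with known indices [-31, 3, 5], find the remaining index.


Poincare-Hopf: sum of indices = chi(M).
chi(Sigma_12) = 2 - 2*12 = -22.
Sum of known indices = -23.
x = chi - (sum known) = -22 - (-23) = 1

1


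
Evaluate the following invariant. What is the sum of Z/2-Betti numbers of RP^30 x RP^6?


dim H^*(RP^n; Z/2) = n+1 (one Z/2 in each degree 0..n).
Total Betti number is multiplicative.
Total = (30+1) * (6+1) = 31 * 7 = 217

217


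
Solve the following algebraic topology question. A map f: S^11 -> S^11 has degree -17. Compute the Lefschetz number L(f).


On S^11: L(f) = tr(f_0*) + (-1)^11 tr(f_11*) = 1 + (-1)^11 * deg(f).
L(f) = 1 + (-1)^11 * -17 = 1 + 17 = 18

18


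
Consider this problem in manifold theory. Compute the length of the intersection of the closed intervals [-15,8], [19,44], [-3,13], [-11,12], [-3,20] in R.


Intersection = [max(a_i), min(b_i)] = [19, 8].
Since 19 > 8, the intersection is empty.
Length = 0

0


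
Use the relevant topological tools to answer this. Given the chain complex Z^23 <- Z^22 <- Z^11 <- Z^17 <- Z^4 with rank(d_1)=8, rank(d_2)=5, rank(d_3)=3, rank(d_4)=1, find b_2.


rank H_k = rank(ker d_k) - rank(im d_{k+1}).
rank(ker d_2) = rank(C_2) - rank(d_2) = 11 - 5 = 6.
rank(im d_{2+1}) = 3.
rank H_2 = 6 - 3 = 3

3


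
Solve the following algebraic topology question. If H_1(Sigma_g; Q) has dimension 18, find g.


For a closed orientable surface: b_1 = 2g.
18 = 2g
g = 18 / 2 = 9

9


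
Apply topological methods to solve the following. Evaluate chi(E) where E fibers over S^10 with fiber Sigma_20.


chi(S^10) = 2 (n even), chi(Sigma_20) = 2 - 2*20 = -38.
chi(E) = 2 * (-38) = -76

-76


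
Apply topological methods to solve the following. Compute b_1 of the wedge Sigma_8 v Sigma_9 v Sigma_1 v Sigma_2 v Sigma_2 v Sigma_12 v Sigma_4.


For a wedge X v Y: reduced H_k(X v Y) = H_k(X) + H_k(Y).
Each Sigma_g contributes b_1 = 2g.
b_1 = 16 + 18 + 2 + 4 + 4 + 24 + 8 = 76

76


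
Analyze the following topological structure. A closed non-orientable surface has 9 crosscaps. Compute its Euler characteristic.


For a non-orientable closed surface with k crosscaps: chi = 2 - k.
Here k = 9.
chi = 2 - 9 = -7

-7


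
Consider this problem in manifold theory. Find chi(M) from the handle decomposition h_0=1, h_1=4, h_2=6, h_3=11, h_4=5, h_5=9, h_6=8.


Handles of index k contribute (-1)^k to chi (same as CW cells).
chi = (1) + (-4) + (6) + (-11) + (5) + (-9) + (8) = -4

-4


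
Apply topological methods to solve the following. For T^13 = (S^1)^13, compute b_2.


By the Kunneth formula, b_k(T^n) = C(n,k).
b_2(T^13) = C(13,2).
C(13,2) = 13!/(2!*11!) = 78

78


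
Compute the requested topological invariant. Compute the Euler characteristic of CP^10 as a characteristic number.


For any closed oriented manifold, <e(TM),[M]> = chi(M).
chi(CP^10) = 10+1 = 11

11


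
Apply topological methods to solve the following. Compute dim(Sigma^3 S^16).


Each suspension raises dimension by 1: Sigma S^n = S^{n+1}.
Sigma^3 S^16 = S^{16+3} = S^19

19


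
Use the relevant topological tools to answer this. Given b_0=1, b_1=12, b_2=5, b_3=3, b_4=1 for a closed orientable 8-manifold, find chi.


By Poincare duality b_k = b_{8-k}, so full Betti numbers: b_0=1, b_1=12, b_2=5, b_3=3, b_4=1, b_5=3, b_6=5, b_7=12, b_8=1.
chi = sum (-1)^k b_k = -17

-17


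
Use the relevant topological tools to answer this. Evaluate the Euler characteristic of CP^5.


CP^5 has one cell in each even dimension 0, 2, ..., 2*5 (5+1 cells total).
All cells are even-dimensional, so chi = number of cells.
chi = 5 + 1 = 6

6


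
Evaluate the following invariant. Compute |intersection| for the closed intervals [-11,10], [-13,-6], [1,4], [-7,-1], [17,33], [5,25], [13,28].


Intersection = [max(a_i), min(b_i)] = [17, -6].
Since 17 > -6, the intersection is empty.
Length = 0

0


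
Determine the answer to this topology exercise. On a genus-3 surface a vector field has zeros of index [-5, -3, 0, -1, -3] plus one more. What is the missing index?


Poincare-Hopf: sum of indices = chi(M).
chi(Sigma_3) = 2 - 2*3 = -4.
Sum of known indices = -12.
x = chi - (sum known) = -4 - (-12) = 8

8


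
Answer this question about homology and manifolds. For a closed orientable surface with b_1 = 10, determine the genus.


For a closed orientable surface: b_1 = 2g.
10 = 2g
g = 10 / 2 = 5

5


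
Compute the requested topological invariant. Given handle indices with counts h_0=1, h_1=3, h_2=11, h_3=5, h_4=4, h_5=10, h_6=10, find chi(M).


Handles of index k contribute (-1)^k to chi (same as CW cells).
chi = (1) + (-3) + (11) + (-5) + (4) + (-10) + (10) = 8

8


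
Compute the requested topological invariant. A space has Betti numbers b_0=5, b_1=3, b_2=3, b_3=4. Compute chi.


chi = sum_k (-1)^k b_k.
= (5) + (-3) + (3) + (-4)
= 1

1


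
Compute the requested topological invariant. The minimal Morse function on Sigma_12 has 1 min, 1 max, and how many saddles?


A perfect Morse function has m_k = b_k.
For Sigma_12: b_0=1, b_1=2g=24, b_2=1.
Saddles m_1 = 2g = 24

24


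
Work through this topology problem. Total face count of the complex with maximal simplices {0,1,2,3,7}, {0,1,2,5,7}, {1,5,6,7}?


Each maximal simplex on m vertices has 2^m - 1 nonempty faces.
Take the union (dedupe shared faces).
Total distinct faces = 55

55


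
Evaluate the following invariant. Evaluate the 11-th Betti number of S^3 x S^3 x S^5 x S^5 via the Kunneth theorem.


Each S^d has Poincare polynomial 1 + t^d.
The product S^3 x S^3 x S^5 x S^5 has Poincare polynomial prod(1+t^d_i).
Expanding: b_0=1, b_3=2, b_5=2, b_6=1, b_8=4, b_10=1, b_11=2, b_13=2, b_16=1.
b_11 = 2

2


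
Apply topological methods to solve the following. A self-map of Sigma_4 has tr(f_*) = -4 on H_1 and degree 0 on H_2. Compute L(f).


L(f) = tr(f_0*) - tr(f_1*) + tr(f_2*).
= 1 - (-4) + (0)
= 5

5


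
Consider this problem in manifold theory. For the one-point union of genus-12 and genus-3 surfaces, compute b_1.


For a wedge: H_1(A v B) = H_1(A) + H_1(B).
b_1(Sigma_12) = 24, b_1(Sigma_3) = 6.
b_1 = 24 + 6 = 30

30


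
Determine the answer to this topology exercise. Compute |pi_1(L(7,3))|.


pi_1(L(p,q)) = Z/pZ for any q coprime to p.
|pi_1(L(7,3))| = 7

7


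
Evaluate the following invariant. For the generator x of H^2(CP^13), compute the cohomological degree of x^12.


|x| = 2 in H^*(CP^n).
|x^12| = 12 * |x| = 12 * 2 = 24

24


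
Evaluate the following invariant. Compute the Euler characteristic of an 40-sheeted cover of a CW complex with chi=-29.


For a finite covering: chi(E) = (number of sheets) * chi(B).
chi(E) = 40 * (-29) = -1160

-1160


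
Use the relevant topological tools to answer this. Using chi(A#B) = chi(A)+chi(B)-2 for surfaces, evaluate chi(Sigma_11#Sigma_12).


chi(Sigma_11) = 2 - 2*11 = -20
chi(Sigma_12) = 2 - 2*12 = -22
For surfaces: chi(A#B) = chi(A) + chi(B) - 2.
chi = -20 + -22 - 2 = -44

-44


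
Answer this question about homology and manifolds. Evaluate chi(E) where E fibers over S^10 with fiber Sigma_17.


chi(S^10) = 2 (n even), chi(Sigma_17) = 2 - 2*17 = -32.
chi(E) = 2 * (-32) = -64

-64


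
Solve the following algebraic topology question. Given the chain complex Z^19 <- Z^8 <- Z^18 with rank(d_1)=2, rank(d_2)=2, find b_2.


rank H_k = rank(ker d_k) - rank(im d_{k+1}).
rank(ker d_2) = rank(C_2) - rank(d_2) = 18 - 2 = 16.
rank(im d_{2+1}) = 0.
rank H_2 = 16 - 0 = 16

16


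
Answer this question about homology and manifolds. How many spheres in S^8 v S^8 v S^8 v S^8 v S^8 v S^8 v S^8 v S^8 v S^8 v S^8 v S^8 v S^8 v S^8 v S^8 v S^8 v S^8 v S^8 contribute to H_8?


For a wedge of spheres, H_k (k>0) is free on one generator per sphere of dimension k.
Spheres of dimension 8: count = 17.
b_8 = 17

17


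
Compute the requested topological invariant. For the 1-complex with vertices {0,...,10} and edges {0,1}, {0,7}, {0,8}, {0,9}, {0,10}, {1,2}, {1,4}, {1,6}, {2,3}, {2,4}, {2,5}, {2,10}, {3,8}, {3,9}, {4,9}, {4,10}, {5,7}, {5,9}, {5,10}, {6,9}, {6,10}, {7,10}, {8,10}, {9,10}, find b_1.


b_1 = E - V + (number of components).
E = 24, V = 11, components = 1.
b_1 = 24 - 11 + 1 = 14

14


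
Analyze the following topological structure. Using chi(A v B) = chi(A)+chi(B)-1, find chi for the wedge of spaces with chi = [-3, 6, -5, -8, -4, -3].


chi(A v B) = chi(A) + chi(B) - 1 (one point identified).
For 6 spaces: chi = (sum chi_i) - (6 - 1).
sum = -17; chi = -17 - 5 = -22

-22


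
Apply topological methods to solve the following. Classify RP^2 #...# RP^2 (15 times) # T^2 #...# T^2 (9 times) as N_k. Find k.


Since a >= 1, the sum is non-orientable; each T^2 can be replaced by RP^2 # RP^2 (since T^2#RP^2 = 3RP^2).
Total crosscaps k = 15 + 2*9 = 33.
Check via chi: chi = 15*1 + 9*0 - (15+9-1)*2 = -31 = 2 - k = -31. Consistent.

33


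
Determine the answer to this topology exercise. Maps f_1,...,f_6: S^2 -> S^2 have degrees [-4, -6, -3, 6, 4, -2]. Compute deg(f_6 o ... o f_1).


Degree is multiplicative: deg(composition) = product of degrees.
= (-4) * (-6) * (-3) * (6) * (4) * (-2) = 3456

3456


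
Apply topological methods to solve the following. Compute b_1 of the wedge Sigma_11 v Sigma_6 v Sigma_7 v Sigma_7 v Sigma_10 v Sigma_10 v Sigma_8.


For a wedge X v Y: reduced H_k(X v Y) = H_k(X) + H_k(Y).
Each Sigma_g contributes b_1 = 2g.
b_1 = 22 + 12 + 14 + 14 + 20 + 20 + 16 = 118

118


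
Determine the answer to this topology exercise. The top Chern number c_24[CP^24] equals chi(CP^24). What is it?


For any closed oriented manifold, <e(TM),[M]> = chi(M).
chi(CP^24) = 24+1 = 25

25


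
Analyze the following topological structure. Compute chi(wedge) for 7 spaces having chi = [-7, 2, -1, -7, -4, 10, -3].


chi(A v B) = chi(A) + chi(B) - 1 (one point identified).
For 7 spaces: chi = (sum chi_i) - (7 - 1).
sum = -10; chi = -10 - 6 = -16

-16


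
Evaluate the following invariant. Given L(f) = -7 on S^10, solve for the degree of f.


L(f) = 1 + (-1)^10 deg(f) on S^10.
-7 = 1 + (-1)^10 * deg(f)
(-1)^10 * deg(f) = -8
deg(f) = -8

-8


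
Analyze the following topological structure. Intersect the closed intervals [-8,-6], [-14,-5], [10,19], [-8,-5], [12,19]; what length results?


Intersection = [max(a_i), min(b_i)] = [12, -6].
Since 12 > -6, the intersection is empty.
Length = 0

0


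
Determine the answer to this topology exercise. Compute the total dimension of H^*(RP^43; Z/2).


H^k(RP^43; Z/2) = Z/2 for each 0 <= k <= 43.
Total dimension = 43 + 1 = 44

44


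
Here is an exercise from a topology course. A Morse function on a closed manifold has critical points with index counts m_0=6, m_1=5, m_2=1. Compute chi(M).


Morse theory: chi(M) = sum_k (-1)^k m_k where m_k = #(index-k critical points).
= (6) + (-5) + (1) = 2

2


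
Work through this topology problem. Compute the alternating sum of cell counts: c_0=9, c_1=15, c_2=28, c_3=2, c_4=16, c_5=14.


chi = sum_k (-1)^k c_k.
= (-1)^0*9 + (-1)^1*15 + (-1)^2*28 + (-1)^3*2 + (-1)^4*16 + (-1)^5*14
= (9) + (-15) + (28) + (-2) + (16) + (-14)
= 22

22


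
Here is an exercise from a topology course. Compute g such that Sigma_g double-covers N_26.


chi(N_26) = 2 - 26 = -24.
Double cover: chi(Sigma_g) = 2 * chi(N_26) = 2*(-24) = -48.
2 - 2g = -48, so g = (2 - (-48))/2 = 50/2 = 25

25


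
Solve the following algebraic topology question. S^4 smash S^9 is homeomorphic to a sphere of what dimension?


S^m ^ S^n = S^{m+n}.
k = 4 + 9 = 13

13


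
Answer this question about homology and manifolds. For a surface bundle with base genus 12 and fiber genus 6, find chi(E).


For a fiber bundle F -> E -> B (with CW structure): chi(E) = chi(B) * chi(F).
chi(Sigma_12) = -22, chi(Sigma_6) = -10.
chi(E) = (-22) * (-10) = 220

220


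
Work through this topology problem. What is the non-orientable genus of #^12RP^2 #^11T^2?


Since a >= 1, the sum is non-orientable; each T^2 can be replaced by RP^2 # RP^2 (since T^2#RP^2 = 3RP^2).
Total crosscaps k = 12 + 2*11 = 34.
Check via chi: chi = 12*1 + 11*0 - (12+11-1)*2 = -32 = 2 - k = -32. Consistent.

34


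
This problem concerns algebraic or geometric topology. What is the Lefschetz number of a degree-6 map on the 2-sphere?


On S^2: L(f) = tr(f_0*) + (-1)^2 tr(f_2*) = 1 + (-1)^2 * deg(f).
L(f) = 1 + (-1)^2 * 6 = 1 + 6 = 7

7


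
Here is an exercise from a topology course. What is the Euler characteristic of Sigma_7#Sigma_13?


chi(Sigma_7) = 2 - 2*7 = -12
chi(Sigma_13) = 2 - 2*13 = -24
For surfaces: chi(A#B) = chi(A) + chi(B) - 2.
chi = -12 + -24 - 2 = -38

-38


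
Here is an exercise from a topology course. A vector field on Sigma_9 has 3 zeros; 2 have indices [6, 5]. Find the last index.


Poincare-Hopf: sum of indices = chi(M).
chi(Sigma_9) = 2 - 2*9 = -16.
Sum of known indices = 11.
x = chi - (sum known) = -16 - (11) = -27

-27


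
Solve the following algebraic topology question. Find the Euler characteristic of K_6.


K_6: V = 6, E = C(6,2) = 15.
chi = V - E = 6 - 15 = -9

-9


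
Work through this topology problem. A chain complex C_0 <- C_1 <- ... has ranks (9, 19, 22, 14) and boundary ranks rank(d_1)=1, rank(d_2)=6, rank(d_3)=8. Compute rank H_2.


rank H_k = rank(ker d_k) - rank(im d_{k+1}).
rank(ker d_2) = rank(C_2) - rank(d_2) = 22 - 6 = 16.
rank(im d_{2+1}) = 8.
rank H_2 = 16 - 8 = 8

8


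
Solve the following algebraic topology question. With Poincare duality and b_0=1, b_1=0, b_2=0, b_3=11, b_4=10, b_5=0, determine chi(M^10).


By Poincare duality b_k = b_{10-k}, so full Betti numbers: b_0=1, b_1=0, b_2=0, b_3=11, b_4=10, b_5=0, b_6=10, b_7=11, b_8=0, b_9=0, b_10=1.
chi = sum (-1)^k b_k = 0

0


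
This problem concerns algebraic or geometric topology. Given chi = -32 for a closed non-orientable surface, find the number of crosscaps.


chi = 2 - k for closed non-orientable surfaces with k crosscaps.
-32 = 2 - k
k = 2 - (-32) = 34

34


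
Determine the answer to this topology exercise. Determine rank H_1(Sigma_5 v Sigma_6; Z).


For a wedge: H_1(A v B) = H_1(A) + H_1(B).
b_1(Sigma_5) = 10, b_1(Sigma_6) = 12.
b_1 = 10 + 12 = 22

22


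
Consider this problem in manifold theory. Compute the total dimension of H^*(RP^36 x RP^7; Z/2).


dim H^*(RP^n; Z/2) = n+1 (one Z/2 in each degree 0..n).
Total Betti number is multiplicative.
Total = (36+1) * (7+1) = 37 * 8 = 296

296


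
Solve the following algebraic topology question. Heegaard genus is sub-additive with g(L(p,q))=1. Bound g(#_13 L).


Heegaard genus satisfies g(A#B) <= g(A) + g(B).
Each lens space has g = 1.
Upper bound: 13 * 1 = 13

13


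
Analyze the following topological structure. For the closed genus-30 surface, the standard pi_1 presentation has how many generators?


Standard presentation: pi_1(Sigma_g) = <a_1,b_1,...,a_g,b_g | [a_1,b_1]...[a_g,b_g] = 1>.
Number of generators = 2g = 2*30 = 60

60


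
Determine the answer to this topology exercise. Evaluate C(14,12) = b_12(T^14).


By the Kunneth formula, b_k(T^n) = C(n,k).
b_12(T^14) = C(14,12).
C(14,12) = 14!/(12!*2!) = 91

91


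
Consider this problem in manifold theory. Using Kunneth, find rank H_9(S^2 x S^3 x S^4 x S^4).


Each S^d has Poincare polynomial 1 + t^d.
The product S^2 x S^3 x S^4 x S^4 has Poincare polynomial prod(1+t^d_i).
Expanding: b_0=1, b_2=1, b_3=1, b_4=2, b_5=1, b_6=2, b_7=2, b_8=1, b_9=2, b_10=1, b_11=1, b_13=1.
b_9 = 2

2


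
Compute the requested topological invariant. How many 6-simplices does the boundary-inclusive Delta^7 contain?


Delta^7 has 7+1 vertices. A 6-face is a choice of 6+1 vertices.
f_6 = C(7+1, 6+1) = C(8,7) = 8

8


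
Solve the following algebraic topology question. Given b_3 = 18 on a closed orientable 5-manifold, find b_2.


Poincare duality for closed orientable n-manifolds: b_k = b_{n-k}.
Here n = 5, so b_2 = b_3 = 18

18


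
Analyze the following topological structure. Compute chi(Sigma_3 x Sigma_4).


chi(Sigma_3) = 2 - 2*3 = -4
chi(Sigma_4) = 2 - 2*4 = -6
chi(product) = (-4) * (-6) = 24

24
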